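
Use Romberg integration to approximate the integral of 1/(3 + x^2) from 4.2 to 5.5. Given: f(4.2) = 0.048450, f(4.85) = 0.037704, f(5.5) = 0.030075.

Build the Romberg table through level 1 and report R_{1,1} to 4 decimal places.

R_{0,0} (trapezoid, 1 panel, h=1.3000): 0.051041
R_{1,0} (trapezoid, 2 panels, h=0.6500): 0.050028
R_{1,1} = 0.050028 + (0.050028 − 0.051041)/3 = 0.049690

0.0497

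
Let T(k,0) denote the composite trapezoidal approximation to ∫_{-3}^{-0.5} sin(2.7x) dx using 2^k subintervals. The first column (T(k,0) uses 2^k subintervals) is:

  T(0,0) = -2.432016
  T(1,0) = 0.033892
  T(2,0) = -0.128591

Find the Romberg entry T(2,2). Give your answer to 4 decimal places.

-0.2520

Richardson extrapolation on the trapezoidal column (denominator 4−1=3):
T(1,1) = 0.033892 + (0.033892 − (-2.432016))/3 = 0.855861
T(2,1) = -0.128591 + (-0.128591 − 0.033892)/3 = -0.182752
T(2,2) = -0.182752 + (-0.182752 − 0.855861)/15 = -0.251993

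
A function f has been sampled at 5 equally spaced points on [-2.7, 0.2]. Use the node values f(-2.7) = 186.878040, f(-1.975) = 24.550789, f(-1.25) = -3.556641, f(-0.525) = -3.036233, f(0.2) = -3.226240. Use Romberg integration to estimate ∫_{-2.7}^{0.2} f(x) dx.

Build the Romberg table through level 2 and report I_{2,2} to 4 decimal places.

I_{0,0} (trapezoid, 1 panel, h=2.9000): 266.295110
I_{1,0} (trapezoid, 2 panels, h=1.4500): 127.990426
I_{2,0} (trapezoid, 4 panels, h=0.7250): 79.593266
I_{1,1} = 127.990426 + (127.990426 − 266.295110)/3 = 81.888865
I_{2,1} = 79.593266 + (79.593266 − 127.990426)/3 = 63.460879
I_{2,2} = 63.460879 + (63.460879 − 81.888865)/15 = 62.232347

62.2323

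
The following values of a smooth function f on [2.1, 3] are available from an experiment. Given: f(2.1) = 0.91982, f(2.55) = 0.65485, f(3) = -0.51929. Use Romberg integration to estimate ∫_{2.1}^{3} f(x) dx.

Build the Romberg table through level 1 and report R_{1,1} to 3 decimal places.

0.453

R_{0,0} (trapezoid, 1 panel, h=0.9000): 0.18024
R_{1,0} (trapezoid, 2 panels, h=0.4500): 0.38480
R_{1,1} = 0.38480 + (0.38480 − 0.18024)/3 = 0.45299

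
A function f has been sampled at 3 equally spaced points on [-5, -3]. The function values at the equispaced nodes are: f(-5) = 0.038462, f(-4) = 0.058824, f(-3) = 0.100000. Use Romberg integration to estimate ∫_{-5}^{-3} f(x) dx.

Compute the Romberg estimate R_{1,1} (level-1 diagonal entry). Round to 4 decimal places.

0.1246

R_{0,0} (trapezoid, 1 panel, h=2.0000): 0.138462
R_{1,0} (trapezoid, 2 panels, h=1.0000): 0.128055
R_{1,1} = 0.128055 + (0.128055 − 0.138462)/3 = 0.124586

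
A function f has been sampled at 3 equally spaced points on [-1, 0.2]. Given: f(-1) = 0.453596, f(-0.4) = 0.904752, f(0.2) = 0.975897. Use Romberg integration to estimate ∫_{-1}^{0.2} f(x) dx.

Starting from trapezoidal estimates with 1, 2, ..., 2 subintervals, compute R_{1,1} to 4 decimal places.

R_{0,0} (trapezoid, 1 panel, h=1.2000): 0.857696
R_{1,0} (trapezoid, 2 panels, h=0.6000): 0.971699
R_{1,1} = 0.971699 + (0.971699 − 0.857696)/3 = 1.009700

1.0097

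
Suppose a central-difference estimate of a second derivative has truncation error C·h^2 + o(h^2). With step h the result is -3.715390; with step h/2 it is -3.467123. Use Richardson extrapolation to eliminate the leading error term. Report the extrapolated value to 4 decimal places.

Extrapolated value = (4·A(h/2) − A(h)) / (4 − 1)
= (4·(-3.467123) − (-3.715390)) / 3
= -10.153102 / 3 = -3.384367

-3.3844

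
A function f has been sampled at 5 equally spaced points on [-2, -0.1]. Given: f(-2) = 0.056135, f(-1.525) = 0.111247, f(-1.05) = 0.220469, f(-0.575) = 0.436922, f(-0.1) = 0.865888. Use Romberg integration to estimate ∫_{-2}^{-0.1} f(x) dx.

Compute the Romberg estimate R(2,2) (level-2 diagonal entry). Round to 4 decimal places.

0.5624

R(0,0) (trapezoid, 1 panel, h=1.9000): 0.875922
R(1,0) (trapezoid, 2 panels, h=0.9500): 0.647406
R(2,0) (trapezoid, 4 panels, h=0.4750): 0.584084
R(1,1) = 0.647406 + (0.647406 − 0.875922)/3 = 0.571234
R(2,1) = 0.584084 + (0.584084 − 0.647406)/3 = 0.562977
R(2,2) = 0.562977 + (0.562977 − 0.571234)/15 = 0.562427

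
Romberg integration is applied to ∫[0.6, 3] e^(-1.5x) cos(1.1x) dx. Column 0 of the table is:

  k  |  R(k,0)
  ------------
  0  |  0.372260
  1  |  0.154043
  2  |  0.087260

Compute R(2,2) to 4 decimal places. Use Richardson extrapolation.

0.0639

Richardson extrapolation on the trapezoidal column (denominator 4−1=3):
R(1,1) = 0.154043 + (0.154043 − 0.372260)/3 = 0.081304
R(2,1) = (4·0.087260 − 0.154043) / 3 = 0.064999
R(2,2) = (16·0.064999 − 0.081304) / 15 = 0.063912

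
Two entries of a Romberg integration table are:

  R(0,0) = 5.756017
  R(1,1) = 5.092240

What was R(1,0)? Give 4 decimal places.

5.2582

From R(1,1) = (4·R(1,0) − R(0,0))/3, solve for R(1,0):
4·R(1,0) = 3·5.092240 + 5.756017 = 21.032737
R(1,0) = 5.258184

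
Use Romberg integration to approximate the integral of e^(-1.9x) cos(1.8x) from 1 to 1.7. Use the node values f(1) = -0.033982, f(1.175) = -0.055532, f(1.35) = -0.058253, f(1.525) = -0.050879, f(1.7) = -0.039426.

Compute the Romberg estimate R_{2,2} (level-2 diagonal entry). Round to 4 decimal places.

-0.0359

R_{0,0} (trapezoid, 1 panel, h=0.7000): -0.025693
R_{1,0} (trapezoid, 2 panels, h=0.3500): -0.033235
R_{2,0} (trapezoid, 4 panels, h=0.1750): -0.035239
R_{1,1} = -0.033235 + (-0.033235 − (-0.025693))/3 = -0.035749
R_{2,1} = -0.035239 + (-0.035239 − (-0.033235))/3 = -0.035907
R_{2,2} = -0.035907 + (-0.035907 − (-0.035749))/15 = -0.035918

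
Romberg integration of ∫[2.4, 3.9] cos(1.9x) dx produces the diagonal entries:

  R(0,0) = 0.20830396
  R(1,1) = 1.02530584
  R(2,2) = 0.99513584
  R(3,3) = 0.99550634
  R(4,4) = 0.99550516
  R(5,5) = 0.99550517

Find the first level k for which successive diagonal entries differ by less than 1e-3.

k = 3

|R(1,1) − R(0,0)| = 0.81700188 ≥ 1e-3
|R(2,2) − R(1,1)| = 0.03017000 ≥ 1e-3
|R(3,3) − R(2,2)| = 0.00037050 < 1e-3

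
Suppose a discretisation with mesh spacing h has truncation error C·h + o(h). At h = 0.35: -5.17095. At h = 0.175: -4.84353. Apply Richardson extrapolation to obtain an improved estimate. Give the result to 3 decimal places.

-4.516

The leading error scales as h; refining by a factor of 2 reduces it by 2^1 = 2.
Extrapolated value = (2·A(h/2) − A(h)) / (2 − 1)
= (2·(-4.84353) − (-5.17095)) / 1
= -4.51611 / 1 = -4.51611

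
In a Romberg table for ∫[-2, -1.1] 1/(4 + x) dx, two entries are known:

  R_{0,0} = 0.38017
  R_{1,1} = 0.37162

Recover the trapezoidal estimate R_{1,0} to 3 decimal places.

From R_{1,1} = (4·R_{1,0} − R_{0,0})/3, solve for R_{1,0}:
4·R_{1,0} = 3·0.37162 + 0.38017 = 1.49503
R_{1,0} = 0.37376

0.374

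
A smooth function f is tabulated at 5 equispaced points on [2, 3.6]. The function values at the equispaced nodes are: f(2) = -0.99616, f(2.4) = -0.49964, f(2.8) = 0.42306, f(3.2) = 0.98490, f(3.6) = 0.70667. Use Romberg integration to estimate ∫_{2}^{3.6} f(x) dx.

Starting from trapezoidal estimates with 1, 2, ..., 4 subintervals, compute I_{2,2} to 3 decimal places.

I_{0,0} (trapezoid, 1 panel, h=1.6000): -0.23159
I_{1,0} (trapezoid, 2 panels, h=0.8000): 0.22265
I_{2,0} (trapezoid, 4 panels, h=0.4000): 0.30543
I_{1,1} = 0.22265 + (0.22265 − (-0.23159))/3 = 0.37406
I_{2,1} = 0.30543 + (0.30543 − 0.22265)/3 = 0.33302
I_{2,2} = 0.33302 + (0.33302 − 0.37406)/15 = 0.33028

0.330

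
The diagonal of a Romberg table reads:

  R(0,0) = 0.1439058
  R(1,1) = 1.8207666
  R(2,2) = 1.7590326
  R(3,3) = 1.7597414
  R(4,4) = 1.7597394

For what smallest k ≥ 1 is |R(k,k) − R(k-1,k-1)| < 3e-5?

k = 4

|R(1,1) − R(0,0)| = 1.6768608 ≥ 3e-5
|R(2,2) − R(1,1)| = 0.0617340 ≥ 3e-5
|R(3,3) − R(2,2)| = 0.0007088 ≥ 3e-5
|R(4,4) − R(3,3)| = 0.0000020 < 3e-5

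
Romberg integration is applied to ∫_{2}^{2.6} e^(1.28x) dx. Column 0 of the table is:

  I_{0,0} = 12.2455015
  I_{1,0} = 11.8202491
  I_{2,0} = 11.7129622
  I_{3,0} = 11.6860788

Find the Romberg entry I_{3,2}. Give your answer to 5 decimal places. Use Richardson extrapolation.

I_{2,1} = 11.7129622 + (11.7129622 − 11.8202491)/3 = 11.6771999
I_{3,1} = (4·11.6860788 − 11.7129622) / 3 = 11.6771177
I_{3,2} = (16·11.6771177 − 11.6771999) / 15 = 11.6771122

11.67711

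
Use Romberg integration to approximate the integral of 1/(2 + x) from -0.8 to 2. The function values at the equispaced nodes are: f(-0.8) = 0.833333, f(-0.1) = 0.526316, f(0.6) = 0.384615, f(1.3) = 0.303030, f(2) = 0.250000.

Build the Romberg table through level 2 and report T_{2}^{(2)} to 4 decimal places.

1.2052

T_{0}^{(0)} (trapezoid, 1 panel, h=2.8000): 1.516666
T_{1}^{(0)} (trapezoid, 2 panels, h=1.4000): 1.296794
T_{2}^{(0)} (trapezoid, 4 panels, h=0.7000): 1.228939
T_{1}^{(1)} = 1.296794 + (1.296794 − 1.516666)/3 = 1.223503
T_{2}^{(1)} = 1.228939 + (1.228939 − 1.296794)/3 = 1.206321
T_{2}^{(2)} = 1.206321 + (1.206321 − 1.223503)/15 = 1.205176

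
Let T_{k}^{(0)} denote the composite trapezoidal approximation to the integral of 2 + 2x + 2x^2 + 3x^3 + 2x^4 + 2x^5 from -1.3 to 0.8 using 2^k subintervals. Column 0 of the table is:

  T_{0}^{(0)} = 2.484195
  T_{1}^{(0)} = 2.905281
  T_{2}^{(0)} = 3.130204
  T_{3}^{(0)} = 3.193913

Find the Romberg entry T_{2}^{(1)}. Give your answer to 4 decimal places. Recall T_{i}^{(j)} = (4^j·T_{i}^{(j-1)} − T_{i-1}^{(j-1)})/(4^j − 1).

Richardson extrapolation on the trapezoidal column (denominator 4−1=3):
T_{2}^{(1)} = (4·3.130204 − 2.905281) / 3 = 3.205178

3.2052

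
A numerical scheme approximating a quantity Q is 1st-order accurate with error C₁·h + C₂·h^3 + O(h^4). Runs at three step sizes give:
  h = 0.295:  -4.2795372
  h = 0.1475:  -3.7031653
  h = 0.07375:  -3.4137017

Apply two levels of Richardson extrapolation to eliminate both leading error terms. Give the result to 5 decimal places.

-3.12387

First eliminate the h term (factor 2^1 = 2):
  B₁ = (2·(-3.7031653) − (-4.2795372))/1 = -3.1267934
  B₂ = (2·(-3.4137017) − (-3.7031653))/1 = -3.1242381
Then eliminate the h^3 term (factor 2^3 = 8):
  (8·(-3.1242381) − (-3.1267934))/7 = -3.1238731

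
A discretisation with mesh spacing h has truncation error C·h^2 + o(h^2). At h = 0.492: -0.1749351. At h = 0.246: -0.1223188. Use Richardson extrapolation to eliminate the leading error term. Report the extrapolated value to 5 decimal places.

Extrapolated value = (4·A(h/2) − A(h)) / (4 − 1)
= (4·(-0.1223188) − (-0.1749351)) / 3
= -0.3143401 / 3 = -0.1047800

-0.10478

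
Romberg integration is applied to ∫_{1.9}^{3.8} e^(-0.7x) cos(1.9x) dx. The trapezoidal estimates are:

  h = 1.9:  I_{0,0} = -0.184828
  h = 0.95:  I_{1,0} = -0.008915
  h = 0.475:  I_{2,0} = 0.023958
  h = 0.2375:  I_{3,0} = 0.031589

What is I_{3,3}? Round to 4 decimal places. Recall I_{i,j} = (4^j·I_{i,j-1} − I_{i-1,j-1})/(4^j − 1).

0.0341

I_{1,1} = -0.008915 + (-0.008915 − (-0.184828))/3 = 0.049723
I_{2,1} = 0.023958 + (0.023958 − (-0.008915))/3 = 0.034916
I_{3,1} = (4·0.031589 − 0.023958) / 3 = 0.034133
I_{2,2} = (16·0.034916 − 0.049723) / 15 = 0.033929
I_{3,2} = 0.034133 + (0.034133 − 0.034916)/15 = 0.034081
I_{3,3} = (64·0.034081 − 0.033929) / 63 = 0.034083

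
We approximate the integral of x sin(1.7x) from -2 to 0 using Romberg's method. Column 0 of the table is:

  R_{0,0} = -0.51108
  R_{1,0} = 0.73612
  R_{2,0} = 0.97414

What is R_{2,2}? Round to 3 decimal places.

R_{1,1} = (4·0.73612 − (-0.51108)) / 3 = 1.15185
R_{2,1} = (4·0.97414 − 0.73612) / 3 = 1.05348
R_{2,2} = 1.05348 + (1.05348 − 1.15185)/15 = 1.04692

1.047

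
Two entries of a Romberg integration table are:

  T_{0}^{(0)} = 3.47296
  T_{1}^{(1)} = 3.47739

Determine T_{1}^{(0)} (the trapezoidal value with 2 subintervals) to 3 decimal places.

3.476

From T_{1}^{(1)} = (4·T_{1}^{(0)} − T_{0}^{(0)})/3, solve for T_{1}^{(0)}:
4·T_{1}^{(0)} = 3·3.47739 + 3.47296 = 13.90513
T_{1}^{(0)} = 3.47628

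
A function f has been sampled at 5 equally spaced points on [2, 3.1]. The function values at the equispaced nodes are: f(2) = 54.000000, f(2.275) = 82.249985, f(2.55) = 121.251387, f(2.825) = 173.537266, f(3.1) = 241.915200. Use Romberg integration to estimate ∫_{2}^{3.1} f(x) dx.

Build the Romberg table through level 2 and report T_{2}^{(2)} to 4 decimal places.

143.1420

T_{0}^{(0)} (trapezoid, 1 panel, h=1.1000): 162.753360
T_{1}^{(0)} (trapezoid, 2 panels, h=0.5500): 148.064943
T_{2}^{(0)} (trapezoid, 4 panels, h=0.2750): 144.373965
T_{1}^{(1)} = 148.064943 + (148.064943 − 162.753360)/3 = 143.168804
T_{2}^{(1)} = 144.373965 + (144.373965 − 148.064943)/3 = 143.143639
T_{2}^{(2)} = 143.143639 + (143.143639 − 143.168804)/15 = 143.141961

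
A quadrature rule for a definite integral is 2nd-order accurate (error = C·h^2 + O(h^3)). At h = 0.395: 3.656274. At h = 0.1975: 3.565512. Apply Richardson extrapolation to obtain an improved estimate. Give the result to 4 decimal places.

The leading error scales as h^2; refining by a factor of 2 reduces it by 2^2 = 4.
Extrapolated value = (4·A(h/2) − A(h)) / (4 − 1)
= (4·3.565512 − 3.656274) / 3
= 10.605774 / 3 = 3.535258

3.5353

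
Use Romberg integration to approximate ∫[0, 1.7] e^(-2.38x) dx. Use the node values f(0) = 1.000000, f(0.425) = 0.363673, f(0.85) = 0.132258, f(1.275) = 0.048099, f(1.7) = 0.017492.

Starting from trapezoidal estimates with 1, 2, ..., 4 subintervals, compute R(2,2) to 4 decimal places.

0.4134

R(0,0) (trapezoid, 1 panel, h=1.7000): 0.864868
R(1,0) (trapezoid, 2 panels, h=0.8500): 0.544853
R(2,0) (trapezoid, 4 panels, h=0.4250): 0.447430
R(1,1) = 0.544853 + (0.544853 − 0.864868)/3 = 0.438181
R(2,1) = 0.447430 + (0.447430 − 0.544853)/3 = 0.414956
R(2,2) = 0.414956 + (0.414956 − 0.438181)/15 = 0.413408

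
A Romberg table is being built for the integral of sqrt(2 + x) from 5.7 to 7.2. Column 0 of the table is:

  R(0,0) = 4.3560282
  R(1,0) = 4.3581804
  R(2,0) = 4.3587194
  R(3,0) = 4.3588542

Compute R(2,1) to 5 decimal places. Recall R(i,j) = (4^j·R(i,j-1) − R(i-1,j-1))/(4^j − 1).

Richardson extrapolation on the trapezoidal column (denominator 4−1=3):
R(2,1) = (4·4.3587194 − 4.3581804) / 3 = 4.3588991

4.35890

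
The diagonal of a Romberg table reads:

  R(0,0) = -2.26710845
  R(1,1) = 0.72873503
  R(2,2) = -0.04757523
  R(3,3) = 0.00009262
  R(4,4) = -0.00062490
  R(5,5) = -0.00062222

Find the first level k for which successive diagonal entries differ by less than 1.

k = 2

|R(1,1) − R(0,0)| = 2.99584348 ≥ 1
|R(2,2) − R(1,1)| = 0.77631026 < 1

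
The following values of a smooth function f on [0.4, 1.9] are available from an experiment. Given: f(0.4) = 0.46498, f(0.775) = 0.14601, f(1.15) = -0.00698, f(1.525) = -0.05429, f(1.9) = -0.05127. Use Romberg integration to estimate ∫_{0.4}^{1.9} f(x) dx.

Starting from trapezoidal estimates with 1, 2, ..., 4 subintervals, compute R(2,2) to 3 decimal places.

R(0,0) (trapezoid, 1 panel, h=1.5000): 0.31028
R(1,0) (trapezoid, 2 panels, h=0.7500): 0.14991
R(2,0) (trapezoid, 4 panels, h=0.3750): 0.10935
R(1,1) = 0.14991 + (0.14991 − 0.31028)/3 = 0.09645
R(2,1) = 0.10935 + (0.10935 − 0.14991)/3 = 0.09583
R(2,2) = 0.09583 + (0.09583 − 0.09645)/15 = 0.09579

0.096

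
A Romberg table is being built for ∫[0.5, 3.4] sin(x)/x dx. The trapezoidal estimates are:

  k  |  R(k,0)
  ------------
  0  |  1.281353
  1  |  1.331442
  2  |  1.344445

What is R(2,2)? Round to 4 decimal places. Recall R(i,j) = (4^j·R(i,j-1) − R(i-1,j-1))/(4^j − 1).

Richardson extrapolation on the trapezoidal column (denominator 4−1=3):
R(1,1) = 1.331442 + (1.331442 − 1.281353)/3 = 1.348138
R(2,1) = (4·1.344445 − 1.331442) / 3 = 1.348779
R(2,2) = 1.348779 + (1.348779 − 1.348138)/15 = 1.348822
(Column j=1 coincides with Simpson's rule on the same nodes.)

1.3488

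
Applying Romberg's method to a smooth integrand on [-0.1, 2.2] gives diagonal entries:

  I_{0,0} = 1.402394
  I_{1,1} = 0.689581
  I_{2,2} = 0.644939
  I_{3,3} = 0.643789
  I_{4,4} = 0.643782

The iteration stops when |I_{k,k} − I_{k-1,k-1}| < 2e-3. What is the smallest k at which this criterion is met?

k = 3

|I_{1,1} − I_{0,0}| = 0.712813 ≥ 2e-3
|I_{2,2} − I_{1,1}| = 0.044642 ≥ 2e-3
|I_{3,3} − I_{2,2}| = 0.001150 < 2e-3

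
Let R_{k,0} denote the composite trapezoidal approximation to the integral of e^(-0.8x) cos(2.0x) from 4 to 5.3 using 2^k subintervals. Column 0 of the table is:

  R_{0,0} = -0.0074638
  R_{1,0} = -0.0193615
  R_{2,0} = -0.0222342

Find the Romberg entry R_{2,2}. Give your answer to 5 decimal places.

Richardson extrapolation on the trapezoidal column (denominator 4−1=3):
R_{1,1} = -0.0193615 + (-0.0193615 − (-0.0074638))/3 = -0.0233274
R_{2,1} = -0.0222342 + (-0.0222342 − (-0.0193615))/3 = -0.0231918
R_{2,2} = -0.0231918 + (-0.0231918 − (-0.0233274))/15 = -0.0231828
(Column j=1 coincides with Simpson's rule on the same nodes.)

-0.02318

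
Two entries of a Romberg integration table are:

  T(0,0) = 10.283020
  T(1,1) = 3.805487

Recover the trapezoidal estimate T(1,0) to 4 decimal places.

From T(1,1) = (4·T(1,0) − T(0,0))/3, solve for T(1,0):
4·T(1,0) = 3·3.805487 + 10.283020 = 21.699481
T(1,0) = 5.424870

5.4249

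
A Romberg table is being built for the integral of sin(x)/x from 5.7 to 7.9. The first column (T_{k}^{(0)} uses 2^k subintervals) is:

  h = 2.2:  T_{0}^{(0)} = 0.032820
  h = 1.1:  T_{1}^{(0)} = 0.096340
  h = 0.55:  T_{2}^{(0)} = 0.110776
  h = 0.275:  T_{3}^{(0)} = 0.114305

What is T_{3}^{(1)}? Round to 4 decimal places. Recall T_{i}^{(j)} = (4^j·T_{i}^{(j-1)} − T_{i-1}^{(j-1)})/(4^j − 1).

0.1155

T_{3}^{(1)} = 0.114305 + (0.114305 − 0.110776)/3 = 0.115481
(Column j=1 coincides with Simpson's rule on the same nodes.)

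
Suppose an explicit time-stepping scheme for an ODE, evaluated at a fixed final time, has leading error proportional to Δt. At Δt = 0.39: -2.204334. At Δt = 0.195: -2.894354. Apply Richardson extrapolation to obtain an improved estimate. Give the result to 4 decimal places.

-3.5844

The leading error scales as Δt; refining by a factor of 2 reduces it by 2^1 = 2.
Extrapolated value = (2·A(Δt/2) − A(Δt)) / (2 − 1)
= (2·(-2.894354) − (-2.204334)) / 1
= -3.584374 / 1 = -3.584374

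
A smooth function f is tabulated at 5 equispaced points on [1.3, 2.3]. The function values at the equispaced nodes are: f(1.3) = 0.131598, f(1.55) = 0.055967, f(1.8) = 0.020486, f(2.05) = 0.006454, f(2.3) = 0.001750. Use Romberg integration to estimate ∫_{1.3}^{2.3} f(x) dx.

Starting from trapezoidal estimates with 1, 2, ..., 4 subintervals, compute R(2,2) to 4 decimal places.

0.0353

R(0,0) (trapezoid, 1 panel, h=1.0000): 0.066674
R(1,0) (trapezoid, 2 panels, h=0.5000): 0.043580
R(2,0) (trapezoid, 4 panels, h=0.2500): 0.037395
R(1,1) = 0.043580 + (0.043580 − 0.066674)/3 = 0.035882
R(2,1) = 0.037395 + (0.037395 − 0.043580)/3 = 0.035333
R(2,2) = 0.035333 + (0.035333 − 0.035882)/15 = 0.035296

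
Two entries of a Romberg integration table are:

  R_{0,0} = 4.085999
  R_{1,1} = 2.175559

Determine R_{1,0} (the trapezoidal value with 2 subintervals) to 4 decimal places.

2.6532

From R_{1,1} = (4·R_{1,0} − R_{0,0})/3, solve for R_{1,0}:
4·R_{1,0} = 3·2.175559 + 4.085999 = 10.612676
R_{1,0} = 2.653169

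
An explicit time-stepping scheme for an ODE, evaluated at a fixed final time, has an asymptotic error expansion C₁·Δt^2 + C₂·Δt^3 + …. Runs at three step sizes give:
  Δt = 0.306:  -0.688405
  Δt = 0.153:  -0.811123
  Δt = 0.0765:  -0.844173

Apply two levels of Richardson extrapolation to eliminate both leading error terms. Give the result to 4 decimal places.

-0.8556

First eliminate the Δt^2 term (factor 2^2 = 4):
  B₁ = (4·(-0.811123) − (-0.688405))/3 = -0.852029
  B₂ = (4·(-0.844173) − (-0.811123))/3 = -0.855190
Then eliminate the Δt^3 term (factor 2^3 = 8):
  (8·(-0.855190) − (-0.852029))/7 = -0.855642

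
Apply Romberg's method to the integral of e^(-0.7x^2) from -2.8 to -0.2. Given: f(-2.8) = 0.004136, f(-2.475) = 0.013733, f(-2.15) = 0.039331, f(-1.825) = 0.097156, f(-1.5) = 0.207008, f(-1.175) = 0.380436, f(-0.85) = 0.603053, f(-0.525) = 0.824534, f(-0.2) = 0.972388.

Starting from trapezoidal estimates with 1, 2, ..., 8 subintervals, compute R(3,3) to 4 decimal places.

0.8601

R(0,0) (trapezoid, 1 panel, h=2.6000): 1.269481
R(1,0) (trapezoid, 2 panels, h=1.3000): 0.903851
R(2,0) (trapezoid, 4 panels, h=0.6500): 0.869475
R(3,0) (trapezoid, 8 panels, h=0.3250): 0.862392
R(1,1) = 0.903851 + (0.903851 − 1.269481)/3 = 0.781974
R(2,1) = 0.869475 + (0.869475 − 0.903851)/3 = 0.858016
R(3,1) = 0.862392 + (0.862392 − 0.869475)/3 = 0.860031
R(2,2) = 0.858016 + (0.858016 − 0.781974)/15 = 0.863085
R(3,2) = 0.860031 + (0.860031 − 0.858016)/15 = 0.860165
R(3,3) = 0.860165 + (0.860165 − 0.863085)/63 = 0.860119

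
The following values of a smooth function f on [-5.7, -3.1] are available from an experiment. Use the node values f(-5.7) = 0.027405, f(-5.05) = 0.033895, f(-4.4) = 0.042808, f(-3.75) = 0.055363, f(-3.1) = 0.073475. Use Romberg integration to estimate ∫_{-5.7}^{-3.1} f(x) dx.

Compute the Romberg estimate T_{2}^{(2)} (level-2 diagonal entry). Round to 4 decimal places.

T_{0}^{(0)} (trapezoid, 1 panel, h=2.6000): 0.131144
T_{1}^{(0)} (trapezoid, 2 panels, h=1.3000): 0.121222
T_{2}^{(0)} (trapezoid, 4 panels, h=0.6500): 0.118629
T_{1}^{(1)} = 0.121222 + (0.121222 − 0.131144)/3 = 0.117915
T_{2}^{(1)} = 0.118629 + (0.118629 − 0.121222)/3 = 0.117765
T_{2}^{(2)} = 0.117765 + (0.117765 − 0.117915)/15 = 0.117755

0.1178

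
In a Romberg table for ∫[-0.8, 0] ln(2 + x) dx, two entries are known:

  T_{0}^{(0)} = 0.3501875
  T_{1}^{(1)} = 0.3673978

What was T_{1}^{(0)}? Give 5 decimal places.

0.36310

From T_{1}^{(1)} = (4·T_{1}^{(0)} − T_{0}^{(0)})/3, solve for T_{1}^{(0)}:
4·T_{1}^{(0)} = 3·0.3673978 + 0.3501875 = 1.4523809
T_{1}^{(0)} = 0.3630952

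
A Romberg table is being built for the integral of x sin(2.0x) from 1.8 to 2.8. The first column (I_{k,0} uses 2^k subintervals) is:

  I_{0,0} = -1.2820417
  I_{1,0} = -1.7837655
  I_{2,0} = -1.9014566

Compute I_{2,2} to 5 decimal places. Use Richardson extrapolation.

I_{1,1} = (4·(-1.7837655) − (-1.2820417)) / 3 = -1.9510068
I_{2,1} = -1.9014566 + (-1.9014566 − (-1.7837655))/3 = -1.9406870
I_{2,2} = (16·(-1.9406870) − (-1.9510068)) / 15 = -1.9399990
(Column j=1 coincides with Simpson's rule on the same nodes.)

-1.94000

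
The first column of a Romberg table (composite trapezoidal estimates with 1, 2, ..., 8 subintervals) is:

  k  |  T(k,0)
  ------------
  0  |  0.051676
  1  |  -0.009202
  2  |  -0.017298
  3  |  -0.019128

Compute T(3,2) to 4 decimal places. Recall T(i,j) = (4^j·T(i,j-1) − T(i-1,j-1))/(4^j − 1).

T(2,1) = -0.017298 + (-0.017298 − (-0.009202))/3 = -0.019997
T(3,1) = (4·(-0.019128) − (-0.017298)) / 3 = -0.019738
T(3,2) = -0.019738 + (-0.019738 − (-0.019997))/15 = -0.019721

-0.0197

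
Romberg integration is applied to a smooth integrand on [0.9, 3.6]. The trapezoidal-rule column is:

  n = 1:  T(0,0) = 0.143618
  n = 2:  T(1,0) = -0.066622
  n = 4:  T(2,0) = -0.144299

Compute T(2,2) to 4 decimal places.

Richardson extrapolation on the trapezoidal column (denominator 4−1=3):
T(1,1) = -0.066622 + (-0.066622 − 0.143618)/3 = -0.136702
T(2,1) = -0.144299 + (-0.144299 − (-0.066622))/3 = -0.170191
T(2,2) = -0.170191 + (-0.170191 − (-0.136702))/15 = -0.172424

-0.1724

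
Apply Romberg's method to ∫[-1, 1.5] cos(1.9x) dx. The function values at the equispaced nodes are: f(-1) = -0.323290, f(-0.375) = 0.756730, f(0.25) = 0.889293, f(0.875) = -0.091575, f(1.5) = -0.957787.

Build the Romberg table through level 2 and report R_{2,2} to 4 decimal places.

0.6386

R_{0,0} (trapezoid, 1 panel, h=2.5000): -1.601346
R_{1,0} (trapezoid, 2 panels, h=1.2500): 0.310943
R_{2,0} (trapezoid, 4 panels, h=0.6250): 0.571193
R_{1,1} = 0.310943 + (0.310943 − (-1.601346))/3 = 0.948373
R_{2,1} = 0.571193 + (0.571193 − 0.310943)/3 = 0.657943
R_{2,2} = 0.657943 + (0.657943 − 0.948373)/15 = 0.638581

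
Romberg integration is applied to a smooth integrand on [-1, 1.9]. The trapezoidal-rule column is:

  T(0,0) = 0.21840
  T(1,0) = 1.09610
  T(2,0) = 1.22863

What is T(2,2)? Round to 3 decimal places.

1.265

T(1,1) = (4·1.09610 − 0.21840) / 3 = 1.38867
T(2,1) = (4·1.22863 − 1.09610) / 3 = 1.27281
T(2,2) = 1.27281 + (1.27281 − 1.38867)/15 = 1.26509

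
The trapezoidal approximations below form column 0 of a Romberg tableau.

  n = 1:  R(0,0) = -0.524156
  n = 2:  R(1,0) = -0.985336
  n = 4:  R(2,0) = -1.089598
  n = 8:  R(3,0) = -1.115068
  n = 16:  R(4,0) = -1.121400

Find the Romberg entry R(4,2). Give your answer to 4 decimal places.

Richardson extrapolation on the trapezoidal column (denominator 4−1=3):
R(3,1) = (4·(-1.115068) − (-1.089598)) / 3 = -1.123558
R(4,1) = -1.121400 + (-1.121400 − (-1.115068))/3 = -1.123511
R(4,2) = -1.123511 + (-1.123511 − (-1.123558))/15 = -1.123508

-1.1235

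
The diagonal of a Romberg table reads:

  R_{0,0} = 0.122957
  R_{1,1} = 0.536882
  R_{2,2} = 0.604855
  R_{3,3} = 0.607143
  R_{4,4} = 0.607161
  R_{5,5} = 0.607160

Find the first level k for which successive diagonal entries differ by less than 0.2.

|R_{1,1} − R_{0,0}| = 0.413925 ≥ 0.2
|R_{2,2} − R_{1,1}| = 0.067973 < 0.2

k = 2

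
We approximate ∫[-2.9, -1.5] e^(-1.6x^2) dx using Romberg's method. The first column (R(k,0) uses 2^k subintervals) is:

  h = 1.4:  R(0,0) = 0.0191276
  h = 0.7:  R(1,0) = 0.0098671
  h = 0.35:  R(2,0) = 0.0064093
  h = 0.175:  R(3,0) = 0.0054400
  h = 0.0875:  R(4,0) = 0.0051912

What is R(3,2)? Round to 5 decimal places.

Richardson extrapolation on the trapezoidal column (denominator 4−1=3):
R(2,1) = (4·0.0064093 − 0.0098671) / 3 = 0.0052567
R(3,1) = 0.0054400 + (0.0054400 − 0.0064093)/3 = 0.0051169
R(3,2) = (16·0.0051169 − 0.0052567) / 15 = 0.0051076

0.00511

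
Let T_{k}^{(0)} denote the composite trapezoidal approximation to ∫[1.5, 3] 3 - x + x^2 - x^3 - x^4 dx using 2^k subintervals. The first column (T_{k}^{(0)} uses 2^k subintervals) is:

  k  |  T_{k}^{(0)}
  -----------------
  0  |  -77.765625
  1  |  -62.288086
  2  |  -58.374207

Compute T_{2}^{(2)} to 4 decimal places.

Richardson extrapolation on the trapezoidal column (denominator 4−1=3):
T_{1}^{(1)} = (4·(-62.288086) − (-77.765625)) / 3 = -57.128906
T_{2}^{(1)} = -58.374207 + (-58.374207 − (-62.288086))/3 = -57.069581
T_{2}^{(2)} = (16·(-57.069581) − (-57.128906)) / 15 = -57.065626

-57.0656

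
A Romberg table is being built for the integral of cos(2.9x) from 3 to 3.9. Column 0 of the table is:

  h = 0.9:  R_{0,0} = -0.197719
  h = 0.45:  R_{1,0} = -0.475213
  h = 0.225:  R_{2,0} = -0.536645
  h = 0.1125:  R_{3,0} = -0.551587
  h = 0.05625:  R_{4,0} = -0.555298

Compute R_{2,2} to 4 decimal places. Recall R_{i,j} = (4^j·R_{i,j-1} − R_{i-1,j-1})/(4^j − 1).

-0.5564

R_{1,1} = (4·(-0.475213) − (-0.197719)) / 3 = -0.567711
R_{2,1} = (4·(-0.536645) − (-0.475213)) / 3 = -0.557122
R_{2,2} = (16·(-0.557122) − (-0.567711)) / 15 = -0.556416
(Column j=1 coincides with Simpson's rule on the same nodes.)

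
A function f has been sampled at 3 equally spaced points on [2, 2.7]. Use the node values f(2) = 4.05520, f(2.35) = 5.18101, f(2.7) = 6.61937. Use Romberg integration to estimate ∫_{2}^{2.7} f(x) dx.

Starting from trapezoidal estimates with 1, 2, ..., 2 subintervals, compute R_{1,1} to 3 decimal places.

3.663

R_{0,0} (trapezoid, 1 panel, h=0.7000): 3.73610
R_{1,0} (trapezoid, 2 panels, h=0.3500): 3.68140
R_{1,1} = 3.68140 + (3.68140 − 3.73610)/3 = 3.66317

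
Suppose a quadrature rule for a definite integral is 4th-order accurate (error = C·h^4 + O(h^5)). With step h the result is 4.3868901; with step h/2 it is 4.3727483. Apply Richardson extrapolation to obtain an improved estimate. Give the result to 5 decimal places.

The leading error scales as h^4; refining by a factor of 2 reduces it by 2^4 = 16.
Extrapolated value = (16·A(h/2) − A(h)) / (16 − 1)
= (16·4.3727483 − 4.3868901) / 15
= 65.5770827 / 15 = 4.3718055

4.37181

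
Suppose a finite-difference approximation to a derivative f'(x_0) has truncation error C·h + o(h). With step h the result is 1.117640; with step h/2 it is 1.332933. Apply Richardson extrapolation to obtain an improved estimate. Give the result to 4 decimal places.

The leading error scales as h; refining by a factor of 2 reduces it by 2^1 = 2.
Extrapolated value = (2·A(h/2) − A(h)) / (2 − 1)
= (2·1.332933 − 1.117640) / 1
= 1.548226 / 1 = 1.548226

1.5482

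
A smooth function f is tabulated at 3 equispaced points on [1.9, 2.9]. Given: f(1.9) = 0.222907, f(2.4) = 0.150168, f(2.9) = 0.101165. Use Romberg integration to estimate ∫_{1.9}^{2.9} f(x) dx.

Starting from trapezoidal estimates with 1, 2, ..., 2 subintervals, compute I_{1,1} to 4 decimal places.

0.1541

I_{0,0} (trapezoid, 1 panel, h=1.0000): 0.162036
I_{1,0} (trapezoid, 2 panels, h=0.5000): 0.156102
I_{1,1} = 0.156102 + (0.156102 − 0.162036)/3 = 0.154124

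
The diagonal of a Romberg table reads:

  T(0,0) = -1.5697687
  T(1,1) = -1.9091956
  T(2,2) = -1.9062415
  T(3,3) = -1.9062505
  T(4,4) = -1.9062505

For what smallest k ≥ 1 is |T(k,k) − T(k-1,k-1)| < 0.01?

k = 2

|T(1,1) − T(0,0)| = 0.3394269 ≥ 0.01
|T(2,2) − T(1,1)| = 0.0029541 < 0.01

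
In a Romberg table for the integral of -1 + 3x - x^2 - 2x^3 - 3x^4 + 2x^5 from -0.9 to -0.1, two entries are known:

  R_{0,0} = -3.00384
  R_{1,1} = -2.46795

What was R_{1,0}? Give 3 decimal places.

From R_{1,1} = (4·R_{1,0} − R_{0,0})/3, solve for R_{1,0}:
4·R_{1,0} = 3·(-2.46795) + (-3.00384) = -10.40769
R_{1,0} = -2.60192

-2.602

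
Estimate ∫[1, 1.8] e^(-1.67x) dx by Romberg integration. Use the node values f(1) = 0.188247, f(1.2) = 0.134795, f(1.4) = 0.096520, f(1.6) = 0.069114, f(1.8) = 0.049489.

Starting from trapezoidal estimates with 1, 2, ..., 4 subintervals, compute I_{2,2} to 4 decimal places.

I_{0,0} (trapezoid, 1 panel, h=0.8000): 0.095094
I_{1,0} (trapezoid, 2 panels, h=0.4000): 0.086155
I_{2,0} (trapezoid, 4 panels, h=0.2000): 0.083859
I_{1,1} = 0.086155 + (0.086155 − 0.095094)/3 = 0.083175
I_{2,1} = 0.083859 + (0.083859 − 0.086155)/3 = 0.083094
I_{2,2} = 0.083094 + (0.083094 − 0.083175)/15 = 0.083089

0.0831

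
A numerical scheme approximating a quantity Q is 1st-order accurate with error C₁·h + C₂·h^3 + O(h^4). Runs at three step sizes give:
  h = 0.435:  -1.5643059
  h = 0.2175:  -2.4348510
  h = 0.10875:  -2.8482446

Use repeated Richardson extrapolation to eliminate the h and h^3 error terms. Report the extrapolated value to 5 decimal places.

First eliminate the h term (factor 2^1 = 2):
  B₁ = (2·(-2.4348510) − (-1.5643059))/1 = -3.3053961
  B₂ = (2·(-2.8482446) − (-2.4348510))/1 = -3.2616382
Then eliminate the h^3 term (factor 2^3 = 8):
  (8·(-3.2616382) − (-3.3053961))/7 = -3.2553871

-3.25539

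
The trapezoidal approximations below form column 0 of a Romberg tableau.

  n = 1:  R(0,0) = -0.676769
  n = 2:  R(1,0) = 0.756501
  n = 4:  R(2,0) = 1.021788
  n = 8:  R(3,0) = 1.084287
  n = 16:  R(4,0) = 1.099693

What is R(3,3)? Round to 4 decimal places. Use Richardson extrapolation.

1.1048

R(1,1) = 0.756501 + (0.756501 − (-0.676769))/3 = 1.234258
R(2,1) = (4·1.021788 − 0.756501) / 3 = 1.110217
R(3,1) = (4·1.084287 − 1.021788) / 3 = 1.105120
R(2,2) = 1.110217 + (1.110217 − 1.234258)/15 = 1.101948
R(3,2) = (16·1.105120 − 1.110217) / 15 = 1.104780
R(3,3) = 1.104780 + (1.104780 − 1.101948)/63 = 1.104825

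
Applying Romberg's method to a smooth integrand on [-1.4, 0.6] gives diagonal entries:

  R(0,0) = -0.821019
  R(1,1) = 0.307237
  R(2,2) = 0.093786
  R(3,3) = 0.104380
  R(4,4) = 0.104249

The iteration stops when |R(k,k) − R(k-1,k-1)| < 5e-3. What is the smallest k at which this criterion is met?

|R(1,1) − R(0,0)| = 1.128256 ≥ 5e-3
|R(2,2) − R(1,1)| = 0.213451 ≥ 5e-3
|R(3,3) − R(2,2)| = 0.010594 ≥ 5e-3
|R(4,4) − R(3,3)| = 0.000131 < 5e-3

k = 4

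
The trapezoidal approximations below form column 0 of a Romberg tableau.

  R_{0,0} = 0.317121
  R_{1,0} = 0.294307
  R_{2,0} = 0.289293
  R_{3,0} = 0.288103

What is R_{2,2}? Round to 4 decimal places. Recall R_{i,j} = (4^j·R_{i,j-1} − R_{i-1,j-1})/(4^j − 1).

Richardson extrapolation on the trapezoidal column (denominator 4−1=3):
R_{1,1} = 0.294307 + (0.294307 − 0.317121)/3 = 0.286702
R_{2,1} = 0.289293 + (0.289293 − 0.294307)/3 = 0.287622
R_{2,2} = 0.287622 + (0.287622 − 0.286702)/15 = 0.287683

0.2877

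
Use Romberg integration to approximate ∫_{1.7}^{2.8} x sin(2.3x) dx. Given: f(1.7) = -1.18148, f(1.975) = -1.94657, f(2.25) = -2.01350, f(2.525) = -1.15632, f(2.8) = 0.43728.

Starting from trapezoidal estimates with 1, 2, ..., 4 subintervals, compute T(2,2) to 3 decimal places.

-1.573

T(0,0) (trapezoid, 1 panel, h=1.1000): -0.40931
T(1,0) (trapezoid, 2 panels, h=0.5500): -1.31208
T(2,0) (trapezoid, 4 panels, h=0.2750): -1.50933
T(1,1) = -1.31208 + (-1.31208 − (-0.40931))/3 = -1.61300
T(2,1) = -1.50933 + (-1.50933 − (-1.31208))/3 = -1.57508
T(2,2) = -1.57508 + (-1.57508 − (-1.61300))/15 = -1.57255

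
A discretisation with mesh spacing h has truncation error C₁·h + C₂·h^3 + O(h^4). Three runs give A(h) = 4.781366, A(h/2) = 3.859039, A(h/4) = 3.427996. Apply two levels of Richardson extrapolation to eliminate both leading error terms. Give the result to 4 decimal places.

First eliminate the h term (factor 2^1 = 2):
  B₁ = (2·3.859039 − 4.781366)/1 = 2.936712
  B₂ = (2·3.427996 − 3.859039)/1 = 2.996953
Then eliminate the h^3 term (factor 2^3 = 8):
  (8·2.996953 − 2.936712)/7 = 3.005559

3.0056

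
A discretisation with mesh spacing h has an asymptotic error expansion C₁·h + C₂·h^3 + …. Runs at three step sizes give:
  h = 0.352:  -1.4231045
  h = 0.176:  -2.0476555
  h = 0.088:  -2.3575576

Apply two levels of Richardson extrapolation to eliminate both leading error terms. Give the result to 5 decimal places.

-2.66678

First eliminate the h term (factor 2^1 = 2):
  B₁ = (2·(-2.0476555) − (-1.4231045))/1 = -2.6722065
  B₂ = (2·(-2.3575576) − (-2.0476555))/1 = -2.6674597
Then eliminate the h^3 term (factor 2^3 = 8):
  (8·(-2.6674597) − (-2.6722065))/7 = -2.6667816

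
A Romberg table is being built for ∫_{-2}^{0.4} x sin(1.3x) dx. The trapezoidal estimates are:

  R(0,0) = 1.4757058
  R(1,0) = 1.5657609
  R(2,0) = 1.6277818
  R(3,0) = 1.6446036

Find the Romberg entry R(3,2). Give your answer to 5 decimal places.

1.65033

Richardson extrapolation on the trapezoidal column (denominator 4−1=3):
R(2,1) = (4·1.6277818 − 1.5657609) / 3 = 1.6484554
R(3,1) = 1.6446036 + (1.6446036 − 1.6277818)/3 = 1.6502109
R(3,2) = (16·1.6502109 − 1.6484554) / 15 = 1.6503279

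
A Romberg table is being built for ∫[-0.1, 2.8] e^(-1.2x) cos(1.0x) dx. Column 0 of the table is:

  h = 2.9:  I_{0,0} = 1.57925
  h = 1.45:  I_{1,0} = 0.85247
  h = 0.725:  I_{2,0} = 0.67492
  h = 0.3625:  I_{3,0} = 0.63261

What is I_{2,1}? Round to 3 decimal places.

Richardson extrapolation on the trapezoidal column (denominator 4−1=3):
I_{2,1} = (4·0.67492 − 0.85247) / 3 = 0.61574
(Column j=1 coincides with Simpson's rule on the same nodes.)

0.616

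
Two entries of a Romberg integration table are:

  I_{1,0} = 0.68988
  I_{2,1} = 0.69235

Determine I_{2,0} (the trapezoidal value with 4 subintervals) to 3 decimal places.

0.692

From I_{2,1} = (4·I_{2,0} − I_{1,0})/3, solve for I_{2,0}:
4·I_{2,0} = 3·0.69235 + 0.68988 = 2.76693
I_{2,0} = 0.69173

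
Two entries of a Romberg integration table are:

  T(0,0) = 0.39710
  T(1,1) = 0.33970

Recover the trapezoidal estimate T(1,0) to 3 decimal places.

From T(1,1) = (4·T(1,0) − T(0,0))/3, solve for T(1,0):
4·T(1,0) = 3·0.33970 + 0.39710 = 1.41620
T(1,0) = 0.35405

0.354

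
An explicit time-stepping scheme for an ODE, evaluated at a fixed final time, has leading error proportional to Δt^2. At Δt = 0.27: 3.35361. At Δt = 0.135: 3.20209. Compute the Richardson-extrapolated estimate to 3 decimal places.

3.152

Extrapolated value = (4·A(Δt/2) − A(Δt)) / (4 − 1)
= (4·3.20209 − 3.35361) / 3
= 9.45475 / 3 = 3.15158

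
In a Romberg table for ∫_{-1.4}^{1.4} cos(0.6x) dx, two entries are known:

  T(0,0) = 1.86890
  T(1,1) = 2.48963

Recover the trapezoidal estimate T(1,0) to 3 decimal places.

2.334

From T(1,1) = (4·T(1,0) − T(0,0))/3, solve for T(1,0):
4·T(1,0) = 3·2.48963 + 1.86890 = 9.33779
T(1,0) = 2.33445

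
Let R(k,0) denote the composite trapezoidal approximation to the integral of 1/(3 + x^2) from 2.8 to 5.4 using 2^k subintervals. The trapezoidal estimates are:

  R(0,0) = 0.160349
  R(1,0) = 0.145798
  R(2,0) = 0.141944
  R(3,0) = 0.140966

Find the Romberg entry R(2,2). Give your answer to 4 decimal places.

R(1,1) = (4·0.145798 − 0.160349) / 3 = 0.140948
R(2,1) = (4·0.141944 − 0.145798) / 3 = 0.140659
R(2,2) = (16·0.140659 − 0.140948) / 15 = 0.140640
(Column j=1 coincides with Simpson's rule on the same nodes.)

0.1406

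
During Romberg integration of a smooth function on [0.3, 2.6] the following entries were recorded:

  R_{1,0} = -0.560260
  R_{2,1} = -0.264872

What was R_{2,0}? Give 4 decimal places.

From R_{2,1} = (4·R_{2,0} − R_{1,0})/3, solve for R_{2,0}:
4·R_{2,0} = 3·(-0.264872) + (-0.560260) = -1.354876
R_{2,0} = -0.338719

-0.3387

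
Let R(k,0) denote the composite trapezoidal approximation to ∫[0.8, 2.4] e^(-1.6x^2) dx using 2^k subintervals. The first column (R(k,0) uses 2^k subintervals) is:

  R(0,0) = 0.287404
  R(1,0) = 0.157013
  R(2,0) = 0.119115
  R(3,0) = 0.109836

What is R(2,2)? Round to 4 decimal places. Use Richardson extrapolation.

R(1,1) = 0.157013 + (0.157013 − 0.287404)/3 = 0.113549
R(2,1) = 0.119115 + (0.119115 − 0.157013)/3 = 0.106482
R(2,2) = (16·0.106482 − 0.113549) / 15 = 0.106011

0.1060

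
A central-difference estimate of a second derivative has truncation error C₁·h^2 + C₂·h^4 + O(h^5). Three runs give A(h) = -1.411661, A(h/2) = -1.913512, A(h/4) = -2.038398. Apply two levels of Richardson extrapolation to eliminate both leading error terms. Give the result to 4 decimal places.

First eliminate the h^2 term (factor 2^2 = 4):
  B₁ = (4·(-1.913512) − (-1.411661))/3 = -2.080796
  B₂ = (4·(-2.038398) − (-1.913512))/3 = -2.080027
Then eliminate the h^4 term (factor 2^4 = 16):
  (16·(-2.080027) − (-2.080796))/15 = -2.079976

-2.0800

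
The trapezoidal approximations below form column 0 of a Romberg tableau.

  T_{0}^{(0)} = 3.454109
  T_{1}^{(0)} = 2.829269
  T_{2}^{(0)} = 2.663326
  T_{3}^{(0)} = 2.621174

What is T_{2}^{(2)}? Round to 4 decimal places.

2.6071

Richardson extrapolation on the trapezoidal column (denominator 4−1=3):
T_{1}^{(1)} = (4·2.829269 − 3.454109) / 3 = 2.620989
T_{2}^{(1)} = 2.663326 + (2.663326 − 2.829269)/3 = 2.608012
T_{2}^{(2)} = (16·2.608012 − 2.620989) / 15 = 2.607147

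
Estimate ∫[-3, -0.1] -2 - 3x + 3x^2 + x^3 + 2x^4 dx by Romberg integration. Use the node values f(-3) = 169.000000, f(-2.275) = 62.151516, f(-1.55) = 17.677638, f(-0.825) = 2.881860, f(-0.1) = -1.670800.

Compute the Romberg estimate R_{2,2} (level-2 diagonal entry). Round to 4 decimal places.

R_{0,0} (trapezoid, 1 panel, h=2.9000): 242.627340
R_{1,0} (trapezoid, 2 panels, h=1.4500): 146.946245
R_{2,0} (trapezoid, 4 panels, h=0.7250): 120.622320
R_{1,1} = 146.946245 + (146.946245 − 242.627340)/3 = 115.052547
R_{2,1} = 120.622320 + (120.622320 − 146.946245)/3 = 111.847678
R_{2,2} = 111.847678 + (111.847678 − 115.052547)/15 = 111.634020

111.6340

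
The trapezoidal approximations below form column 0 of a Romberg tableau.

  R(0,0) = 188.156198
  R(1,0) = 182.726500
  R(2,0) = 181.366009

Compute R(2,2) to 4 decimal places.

Richardson extrapolation on the trapezoidal column (denominator 4−1=3):
R(1,1) = (4·182.726500 − 188.156198) / 3 = 180.916601
R(2,1) = (4·181.366009 − 182.726500) / 3 = 180.912512
R(2,2) = (16·180.912512 − 180.916601) / 15 = 180.912239

180.9122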